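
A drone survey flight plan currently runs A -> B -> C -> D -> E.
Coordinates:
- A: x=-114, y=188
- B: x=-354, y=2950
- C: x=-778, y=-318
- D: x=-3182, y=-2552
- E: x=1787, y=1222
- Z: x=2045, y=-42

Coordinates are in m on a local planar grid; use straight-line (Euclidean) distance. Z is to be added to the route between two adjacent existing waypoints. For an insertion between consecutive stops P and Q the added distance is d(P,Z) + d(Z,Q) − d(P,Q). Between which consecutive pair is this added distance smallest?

Added distance for inserting Z between each consecutive pair:
A–B: 3233.8 m
B–C: 3376.1 m
C–D: 5353.1 m
D–E: 848.8 m
Smallest added distance is 848.8 m, inserting between D and E.

between D and E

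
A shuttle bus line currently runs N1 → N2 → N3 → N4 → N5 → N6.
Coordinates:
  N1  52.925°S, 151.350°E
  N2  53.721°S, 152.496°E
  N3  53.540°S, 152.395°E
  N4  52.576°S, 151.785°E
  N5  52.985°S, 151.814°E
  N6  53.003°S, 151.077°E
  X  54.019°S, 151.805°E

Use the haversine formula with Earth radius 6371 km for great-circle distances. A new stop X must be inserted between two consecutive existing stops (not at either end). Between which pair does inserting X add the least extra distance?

between N1 and N2

Added distance for inserting X between each consecutive pair:
N1–N2: 64.7 km
N2–N3: 100.8 km
N3–N4: 111.7 km
N4–N5: 229.9 km
N5–N6: 188.4 km
Smallest added distance is 64.7 km, inserting between N1 and N2.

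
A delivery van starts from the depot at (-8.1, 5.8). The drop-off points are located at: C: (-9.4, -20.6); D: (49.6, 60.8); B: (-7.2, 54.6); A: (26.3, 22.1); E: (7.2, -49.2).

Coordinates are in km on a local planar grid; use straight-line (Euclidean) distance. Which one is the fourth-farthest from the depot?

Distance to each, sorted:
D: 79.7 km
E: 57.1 km
B: 48.8 km
A: 38.1 km
C: 26.4 km
The fourth-farthest is A at 38.1 km.

A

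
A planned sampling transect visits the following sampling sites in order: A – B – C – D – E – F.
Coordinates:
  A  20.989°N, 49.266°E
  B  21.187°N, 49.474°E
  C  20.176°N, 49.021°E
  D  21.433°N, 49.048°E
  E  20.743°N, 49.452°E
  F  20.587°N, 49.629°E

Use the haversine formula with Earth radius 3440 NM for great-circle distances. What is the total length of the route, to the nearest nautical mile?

219 NM

Leg distances:
A→B: 16.6 NM  (cumulative 16.6 NM)
B→C: 65.8 NM  (cumulative 82.5 NM)
C→D: 75.5 NM  (cumulative 157.9 NM)
D→E: 47.2 NM  (cumulative 205.2 NM)
E→F: 13.7 NM  (cumulative 218.8 NM)
Total route length ≈ 219 NM.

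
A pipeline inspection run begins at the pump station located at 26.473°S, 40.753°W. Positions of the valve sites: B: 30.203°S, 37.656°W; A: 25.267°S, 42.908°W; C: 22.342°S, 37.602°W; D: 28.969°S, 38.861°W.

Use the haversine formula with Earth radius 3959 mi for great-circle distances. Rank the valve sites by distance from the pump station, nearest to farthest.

Distances from the pump station:
A 25.267°S, 42.908°W: 157.8 mi
D 28.969°S, 38.861°W: 207.7 mi
B 30.203°S, 37.656°W: 319.2 mi
C 22.342°S, 37.602°W: 347.5 mi

A, D, B, C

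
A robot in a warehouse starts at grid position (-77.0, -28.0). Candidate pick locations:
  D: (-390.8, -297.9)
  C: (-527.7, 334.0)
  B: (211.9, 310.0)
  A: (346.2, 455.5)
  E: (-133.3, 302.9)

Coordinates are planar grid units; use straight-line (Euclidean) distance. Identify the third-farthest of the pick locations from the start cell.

B

Distances from the start cell ((-77.0, -28.0)):
A: 642.5
C: 578.1
B: 444.6
D: 413.9
E: 335.7
The third-farthest is B at 444.6.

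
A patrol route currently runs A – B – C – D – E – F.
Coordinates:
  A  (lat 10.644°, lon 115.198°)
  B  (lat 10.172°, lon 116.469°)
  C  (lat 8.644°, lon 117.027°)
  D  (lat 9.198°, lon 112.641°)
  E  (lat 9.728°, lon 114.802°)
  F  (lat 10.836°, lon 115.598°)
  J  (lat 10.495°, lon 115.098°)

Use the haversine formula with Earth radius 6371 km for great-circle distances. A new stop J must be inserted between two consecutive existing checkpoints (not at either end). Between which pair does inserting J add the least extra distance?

Added distance for inserting J between each consecutive pair:
A–B: 25.5 km
B–C: 268.7 km
C–D: 114.8 km
D–E: 152.4 km
E–F: 6.9 km
Smallest added distance is 6.9 km, inserting between E and F.

between E and F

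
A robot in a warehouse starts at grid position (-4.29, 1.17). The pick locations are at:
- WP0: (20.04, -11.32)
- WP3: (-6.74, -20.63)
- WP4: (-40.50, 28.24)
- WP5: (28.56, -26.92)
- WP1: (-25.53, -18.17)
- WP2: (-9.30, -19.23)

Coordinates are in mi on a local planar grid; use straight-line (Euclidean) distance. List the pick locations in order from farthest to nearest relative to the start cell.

WP4, WP5, WP1, WP0, WP3, WP2

Distances from the start cell:
WP4 (-40.50, 28.24): 45.2 mi
WP5 (28.56, -26.92): 43.2 mi
WP1 (-25.53, -18.17): 28.7 mi
WP0 (20.04, -11.32): 27.3 mi
WP3 (-6.74, -20.63): 21.9 mi
WP2 (-9.30, -19.23): 21.0 mi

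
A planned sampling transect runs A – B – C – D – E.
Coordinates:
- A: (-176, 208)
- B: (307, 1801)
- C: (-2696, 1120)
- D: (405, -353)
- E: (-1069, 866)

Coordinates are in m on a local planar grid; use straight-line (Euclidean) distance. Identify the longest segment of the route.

Leg distances:
A→B: 1664.6 m
B→C: 3079.2 m
C→D: 3433.1 m
D→E: 1912.8 m
The longest leg is C–D at 3433.1 m.

C–D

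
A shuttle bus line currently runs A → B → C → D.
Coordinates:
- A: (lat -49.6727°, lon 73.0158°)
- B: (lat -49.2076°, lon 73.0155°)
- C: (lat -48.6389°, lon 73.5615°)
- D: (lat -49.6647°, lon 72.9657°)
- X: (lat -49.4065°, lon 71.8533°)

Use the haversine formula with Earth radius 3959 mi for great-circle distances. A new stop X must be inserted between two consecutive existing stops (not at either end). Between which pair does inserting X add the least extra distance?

between C and D

Added distance for inserting X between each consecutive pair:
A–B: 77.3 mi
B–C: 101.5 mi
C–D: 71.0 mi
Smallest added distance is 71.0 mi, inserting between C and D.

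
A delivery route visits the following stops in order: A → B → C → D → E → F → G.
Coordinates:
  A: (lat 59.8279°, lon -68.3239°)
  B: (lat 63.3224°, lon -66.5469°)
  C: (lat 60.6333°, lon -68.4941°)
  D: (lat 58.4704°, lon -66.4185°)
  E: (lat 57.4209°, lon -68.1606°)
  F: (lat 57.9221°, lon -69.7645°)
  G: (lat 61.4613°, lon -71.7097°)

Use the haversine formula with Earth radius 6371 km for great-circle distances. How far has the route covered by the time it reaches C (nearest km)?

Leg distances:
A→B: 399.8 km  (cumulative 399.8 km)
B→C: 315.8 km  (cumulative 715.6 km)
Cumulative distance at C ≈ 716 km.

716 km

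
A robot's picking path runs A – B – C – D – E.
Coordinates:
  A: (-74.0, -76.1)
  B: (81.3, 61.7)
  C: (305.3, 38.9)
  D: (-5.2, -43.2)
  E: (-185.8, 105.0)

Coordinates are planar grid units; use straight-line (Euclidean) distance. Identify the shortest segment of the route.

A–B

Leg distances:
A→B: 207.6
B→C: 225.2
C→D: 321.2
D→E: 233.6
The shortest leg is A–B at 207.6.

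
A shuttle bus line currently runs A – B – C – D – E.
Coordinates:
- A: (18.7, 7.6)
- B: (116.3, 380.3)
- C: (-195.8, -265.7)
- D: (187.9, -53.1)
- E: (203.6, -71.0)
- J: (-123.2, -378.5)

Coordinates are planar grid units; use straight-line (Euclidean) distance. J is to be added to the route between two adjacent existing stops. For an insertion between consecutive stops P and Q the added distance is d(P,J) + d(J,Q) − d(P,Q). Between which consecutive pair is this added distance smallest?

Added distance for inserting J between each consecutive pair:
A–B: 821.8
B–C: 212.4
C–D: 145.7
D–E: 875.1
Smallest added distance is 145.7, inserting between C and D.

between C and D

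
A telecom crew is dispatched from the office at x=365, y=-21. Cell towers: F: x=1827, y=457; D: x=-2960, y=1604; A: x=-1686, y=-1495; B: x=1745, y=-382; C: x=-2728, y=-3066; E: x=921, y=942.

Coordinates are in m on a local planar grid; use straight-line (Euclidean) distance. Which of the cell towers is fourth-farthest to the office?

F

Distances from the office (x=365, y=-21):
C: 4340.4 m
D: 3700.8 m
A: 2525.7 m
F: 1538.2 m
B: 1426.4 m
E: 1112.0 m
The fourth-farthest is F at 1538.2 m.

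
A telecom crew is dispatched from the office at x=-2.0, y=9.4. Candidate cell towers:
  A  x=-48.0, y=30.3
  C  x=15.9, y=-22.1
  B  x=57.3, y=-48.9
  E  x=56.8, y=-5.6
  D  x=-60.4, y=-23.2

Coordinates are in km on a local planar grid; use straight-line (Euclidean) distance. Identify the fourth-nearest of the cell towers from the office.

Distances from the office (x=-2.0, y=9.4):
C: 36.2 km
A: 50.5 km
E: 60.7 km
D: 66.9 km
B: 83.2 km
The fourth-nearest is D at 66.9 km.

D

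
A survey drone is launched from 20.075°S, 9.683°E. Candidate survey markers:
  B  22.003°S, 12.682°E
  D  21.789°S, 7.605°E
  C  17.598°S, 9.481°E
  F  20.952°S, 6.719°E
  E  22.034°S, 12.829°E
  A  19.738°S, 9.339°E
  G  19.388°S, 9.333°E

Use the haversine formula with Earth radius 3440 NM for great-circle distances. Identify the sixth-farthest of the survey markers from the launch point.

Distance to each, sorted:
E: 211.9 NM
B: 204.1 NM
F: 174.8 NM
D: 155.5 NM
C: 149.2 NM
G: 45.7 NM
A: 28.0 NM
The sixth-farthest is G at 45.7 NM.

G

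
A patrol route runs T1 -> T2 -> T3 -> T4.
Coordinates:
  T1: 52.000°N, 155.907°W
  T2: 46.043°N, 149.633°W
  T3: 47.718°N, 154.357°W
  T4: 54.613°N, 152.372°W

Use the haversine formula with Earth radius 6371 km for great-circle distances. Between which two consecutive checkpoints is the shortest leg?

T2–T3

Leg distances:
T1→T2: 804.4 km
T2→T3: 404.4 km
T3→T4: 779.0 km
The shortest leg is T2–T3 at 404.4 km.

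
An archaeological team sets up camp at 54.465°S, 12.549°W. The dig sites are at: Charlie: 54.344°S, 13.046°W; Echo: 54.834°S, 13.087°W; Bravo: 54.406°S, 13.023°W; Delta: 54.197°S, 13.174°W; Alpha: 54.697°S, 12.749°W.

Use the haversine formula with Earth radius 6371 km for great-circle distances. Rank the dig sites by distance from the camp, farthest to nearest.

Distances from the camp:
Echo 54.834°S, 13.087°W: 53.7 km
Delta 54.197°S, 13.174°W: 50.3 km
Charlie 54.344°S, 13.046°W: 34.9 km
Bravo 54.406°S, 13.023°W: 31.3 km
Alpha 54.697°S, 12.749°W: 28.8 km

Echo, Delta, Charlie, Bravo, Alpha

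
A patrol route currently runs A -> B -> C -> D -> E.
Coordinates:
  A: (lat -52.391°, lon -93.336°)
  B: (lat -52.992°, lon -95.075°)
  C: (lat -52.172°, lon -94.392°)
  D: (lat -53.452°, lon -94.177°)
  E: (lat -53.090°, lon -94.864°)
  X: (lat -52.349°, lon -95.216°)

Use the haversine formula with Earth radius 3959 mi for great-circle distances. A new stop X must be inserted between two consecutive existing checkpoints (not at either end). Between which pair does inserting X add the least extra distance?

between B and C

Added distance for inserting X between each consecutive pair:
A–B: 40.4 mi
B–C: 18.3 mi
C–D: 35.7 mi
D–E: 103.1 mi
Smallest added distance is 18.3 mi, inserting between B and C.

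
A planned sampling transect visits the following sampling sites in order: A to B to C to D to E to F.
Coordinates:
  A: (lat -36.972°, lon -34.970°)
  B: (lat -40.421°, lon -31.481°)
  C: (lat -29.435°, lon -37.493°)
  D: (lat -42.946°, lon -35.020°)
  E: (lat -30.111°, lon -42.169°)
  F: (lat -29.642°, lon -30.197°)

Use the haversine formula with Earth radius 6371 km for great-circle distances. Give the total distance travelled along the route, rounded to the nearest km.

6062 km

Leg distances:
A→B: 488.5 km  (cumulative 488.5 km)
B→C: 1338.0 km  (cumulative 1826.6 km)
C→D: 1518.5 km  (cumulative 3345.0 km)
D→E: 1562.1 km  (cumulative 4907.1 km)
E→F: 1155.0 km  (cumulative 6062.1 km)
Total route length ≈ 6062 km.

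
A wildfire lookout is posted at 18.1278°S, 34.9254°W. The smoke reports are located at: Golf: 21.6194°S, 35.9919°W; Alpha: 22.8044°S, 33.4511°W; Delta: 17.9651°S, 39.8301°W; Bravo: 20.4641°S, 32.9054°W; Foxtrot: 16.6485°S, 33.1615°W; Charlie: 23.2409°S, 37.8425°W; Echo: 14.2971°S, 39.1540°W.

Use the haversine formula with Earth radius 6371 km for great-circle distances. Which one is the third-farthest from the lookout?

Distance to each, sorted:
Charlie: 644.4 km
Echo: 620.6 km
Alpha: 542.2 km
Delta: 518.8 km
Golf: 403.9 km
Bravo: 335.3 km
Foxtrot: 249.2 km
The third-farthest is Alpha at 542.2 km.

Alpha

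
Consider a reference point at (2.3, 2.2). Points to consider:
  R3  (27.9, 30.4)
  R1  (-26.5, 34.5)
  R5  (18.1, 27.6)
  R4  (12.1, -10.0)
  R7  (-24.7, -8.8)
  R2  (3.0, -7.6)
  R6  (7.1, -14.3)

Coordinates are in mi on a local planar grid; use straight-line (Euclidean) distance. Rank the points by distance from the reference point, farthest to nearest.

Distances from the reference point:
R1 (-26.5, 34.5): 43.3 mi
R3 (27.9, 30.4): 38.1 mi
R5 (18.1, 27.6): 29.9 mi
R7 (-24.7, -8.8): 29.2 mi
R6 (7.1, -14.3): 17.2 mi
R4 (12.1, -10.0): 15.6 mi
R2 (3.0, -7.6): 9.8 mi

R1, R3, R5, R7, R6, R4, R2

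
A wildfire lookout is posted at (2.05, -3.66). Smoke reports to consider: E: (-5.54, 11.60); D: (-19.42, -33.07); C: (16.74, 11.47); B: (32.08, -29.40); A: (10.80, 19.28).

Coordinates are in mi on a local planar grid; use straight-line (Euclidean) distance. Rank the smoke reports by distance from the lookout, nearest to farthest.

Computing each straight-line distance from (2.05, -3.66):
E (-5.54, 11.60): 17.0 mi
C (16.74, 11.47): 21.1 mi
A (10.80, 19.28): 24.6 mi
D (-19.42, -33.07): 36.4 mi
B (32.08, -29.40): 39.6 mi

E, C, A, D, B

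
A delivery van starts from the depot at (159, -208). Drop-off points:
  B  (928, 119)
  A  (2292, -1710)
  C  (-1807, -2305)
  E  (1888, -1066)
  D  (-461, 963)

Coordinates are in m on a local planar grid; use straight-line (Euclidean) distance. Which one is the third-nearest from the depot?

E

Distances from the depot ((159, -208)):
B: 835.6 m
D: 1325.0 m
E: 1930.2 m
A: 2608.8 m
C: 2874.5 m
The third-nearest is E at 1930.2 m.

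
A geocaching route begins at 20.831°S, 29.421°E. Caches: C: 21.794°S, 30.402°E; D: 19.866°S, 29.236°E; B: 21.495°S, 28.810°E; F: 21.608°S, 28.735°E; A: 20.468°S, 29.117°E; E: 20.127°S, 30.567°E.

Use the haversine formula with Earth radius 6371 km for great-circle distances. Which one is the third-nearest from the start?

D

Distances from the start (20.831°S, 29.421°E):
A: 51.3 km
B: 97.3 km
D: 109.0 km
F: 111.9 km
E: 142.8 km
C: 147.6 km
The third-nearest is D at 109.0 km.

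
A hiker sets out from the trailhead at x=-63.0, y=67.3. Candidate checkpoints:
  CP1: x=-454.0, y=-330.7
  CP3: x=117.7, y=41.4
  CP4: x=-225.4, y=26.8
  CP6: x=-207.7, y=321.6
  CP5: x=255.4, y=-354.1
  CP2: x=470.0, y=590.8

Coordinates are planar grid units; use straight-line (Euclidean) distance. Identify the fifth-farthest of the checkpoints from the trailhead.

CP3

Distance to each, sorted:
CP2: 747.1
CP1: 557.9
CP5: 528.2
CP6: 292.6
CP3: 182.5
CP4: 167.4
The fifth-farthest is CP3 at 182.5.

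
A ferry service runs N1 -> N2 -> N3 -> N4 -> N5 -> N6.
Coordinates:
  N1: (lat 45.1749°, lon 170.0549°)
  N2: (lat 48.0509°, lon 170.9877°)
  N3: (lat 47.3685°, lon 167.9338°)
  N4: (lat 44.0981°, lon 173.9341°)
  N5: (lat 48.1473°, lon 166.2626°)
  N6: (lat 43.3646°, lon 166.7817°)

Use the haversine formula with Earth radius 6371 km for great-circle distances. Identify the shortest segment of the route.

Leg distances:
N1→N2: 327.6 km
N2→N3: 240.7 km
N3→N4: 590.6 km
N4→N5: 742.6 km
N5→N6: 533.3 km
The shortest leg is N2–N3 at 240.7 km.

N2–N3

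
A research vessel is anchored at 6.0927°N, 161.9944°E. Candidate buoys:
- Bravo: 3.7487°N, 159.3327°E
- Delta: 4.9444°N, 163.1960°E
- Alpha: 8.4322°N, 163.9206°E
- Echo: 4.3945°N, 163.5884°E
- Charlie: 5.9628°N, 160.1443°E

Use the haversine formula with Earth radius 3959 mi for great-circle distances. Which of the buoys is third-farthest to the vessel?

Distances from the vessel (6.0927°N, 161.9944°E):
Bravo: 244.5 mi
Alpha: 208.7 mi
Echo: 160.6 mi
Charlie: 127.4 mi
Delta: 114.6 mi
The third-farthest is Echo at 160.6 mi.

Echo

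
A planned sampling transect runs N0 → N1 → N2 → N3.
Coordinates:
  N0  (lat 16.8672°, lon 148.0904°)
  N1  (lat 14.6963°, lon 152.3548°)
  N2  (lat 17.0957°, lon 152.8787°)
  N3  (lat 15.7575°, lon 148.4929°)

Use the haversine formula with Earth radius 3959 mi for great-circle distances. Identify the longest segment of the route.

N0–N1

Leg distances:
N0→N1: 320.8 mi
N1→N2: 169.4 mi
N2→N3: 305.0 mi
The longest leg is N0–N1 at 320.8 mi.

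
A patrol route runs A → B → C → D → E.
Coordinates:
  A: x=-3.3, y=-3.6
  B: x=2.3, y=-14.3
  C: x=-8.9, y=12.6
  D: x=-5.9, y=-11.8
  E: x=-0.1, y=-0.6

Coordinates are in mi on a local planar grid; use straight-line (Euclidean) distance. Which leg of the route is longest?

B–C

Leg distances:
A→B: 12.1 mi
B→C: 29.1 mi
C→D: 24.6 mi
D→E: 12.6 mi
The longest leg is B–C at 29.1 mi.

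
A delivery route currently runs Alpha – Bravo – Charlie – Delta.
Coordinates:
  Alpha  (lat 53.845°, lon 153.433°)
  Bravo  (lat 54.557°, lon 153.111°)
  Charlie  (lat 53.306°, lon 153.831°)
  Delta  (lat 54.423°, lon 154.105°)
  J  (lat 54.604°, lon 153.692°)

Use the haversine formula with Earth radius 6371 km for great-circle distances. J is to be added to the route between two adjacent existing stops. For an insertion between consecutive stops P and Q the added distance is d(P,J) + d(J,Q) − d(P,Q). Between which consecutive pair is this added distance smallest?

between Bravo and Charlie

Added distance for inserting J between each consecutive pair:
Alpha–Bravo: 42.0 km
Bravo–Charlie: 35.6 km
Charlie–Delta: 52.5 km
Smallest added distance is 35.6 km, inserting between Bravo and Charlie.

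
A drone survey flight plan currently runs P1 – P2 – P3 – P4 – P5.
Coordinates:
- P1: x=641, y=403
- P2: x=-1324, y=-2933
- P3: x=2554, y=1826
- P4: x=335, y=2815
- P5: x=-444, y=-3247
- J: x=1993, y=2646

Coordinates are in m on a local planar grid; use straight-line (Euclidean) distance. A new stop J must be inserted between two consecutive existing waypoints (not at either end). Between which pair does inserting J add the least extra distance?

Added distance for inserting J between each consecutive pair:
P1–P2: 5237.8 m
P2–P3: 1345.2 m
P3–P4: 230.7 m
P4–P5: 1931.8 m
Smallest added distance is 230.7 m, inserting between P3 and P4.

between P3 and P4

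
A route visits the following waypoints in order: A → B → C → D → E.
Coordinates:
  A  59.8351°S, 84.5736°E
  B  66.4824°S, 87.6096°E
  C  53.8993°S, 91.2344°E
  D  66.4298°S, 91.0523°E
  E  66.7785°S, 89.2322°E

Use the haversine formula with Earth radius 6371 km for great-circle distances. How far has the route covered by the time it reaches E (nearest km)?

Leg distances:
A→B: 754.5 km  (cumulative 754.5 km)
B→C: 1412.9 km  (cumulative 2167.3 km)
C→D: 1393.4 km  (cumulative 3560.7 km)
D→E: 89.2 km  (cumulative 3649.9 km)
Cumulative distance at E ≈ 3650 km.

3650 km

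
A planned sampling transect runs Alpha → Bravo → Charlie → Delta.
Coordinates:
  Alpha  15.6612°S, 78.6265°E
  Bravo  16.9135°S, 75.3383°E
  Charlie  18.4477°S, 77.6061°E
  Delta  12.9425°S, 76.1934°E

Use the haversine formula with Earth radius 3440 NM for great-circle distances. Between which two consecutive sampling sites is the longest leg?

Leg distances:
Alpha→Bravo: 203.9 NM
Bravo→Charlie: 159.1 NM
Charlie→Delta: 340.5 NM
The longest leg is Charlie–Delta at 340.5 NM.

Charlie–Delta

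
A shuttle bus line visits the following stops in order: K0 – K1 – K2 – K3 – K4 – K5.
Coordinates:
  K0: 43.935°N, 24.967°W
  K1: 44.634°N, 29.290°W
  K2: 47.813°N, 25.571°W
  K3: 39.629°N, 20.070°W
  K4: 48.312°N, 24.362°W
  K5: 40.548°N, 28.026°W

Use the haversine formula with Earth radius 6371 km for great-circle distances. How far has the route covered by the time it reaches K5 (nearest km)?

Leg distances:
K0→K1: 352.7 km  (cumulative 352.7 km)
K1→K2: 454.6 km  (cumulative 807.4 km)
K2→K3: 1011.1 km  (cumulative 1818.5 km)
K3→K4: 1024.3 km  (cumulative 2842.8 km)
K4→K5: 910.7 km  (cumulative 3753.5 km)
Cumulative distance at K5 ≈ 3754 km.

3754 km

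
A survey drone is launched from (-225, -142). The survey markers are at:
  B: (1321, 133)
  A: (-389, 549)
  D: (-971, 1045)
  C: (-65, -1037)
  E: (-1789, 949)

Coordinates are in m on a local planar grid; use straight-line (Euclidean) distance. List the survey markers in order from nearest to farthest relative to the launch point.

A, C, D, B, E

Computing each straight-line distance from (-225, -142):
A (-389, 549): 710.2 m
C (-65, -1037): 909.2 m
D (-971, 1045): 1402.0 m
B (1321, 133): 1570.3 m
E (-1789, 949): 1906.9 m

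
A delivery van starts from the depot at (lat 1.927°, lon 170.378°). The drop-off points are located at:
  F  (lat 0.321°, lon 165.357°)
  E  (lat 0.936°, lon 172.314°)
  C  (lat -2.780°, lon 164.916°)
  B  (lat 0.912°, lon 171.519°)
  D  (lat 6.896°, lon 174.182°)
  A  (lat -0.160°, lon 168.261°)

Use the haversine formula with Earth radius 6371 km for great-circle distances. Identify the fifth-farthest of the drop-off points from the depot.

Distances from the depot ((lat 1.927°, lon 170.378°)):
C: 801.6 km
D: 695.0 km
F: 586.1 km
A: 330.5 km
E: 241.8 km
B: 169.8 km
The fifth-farthest is E at 241.8 km.

E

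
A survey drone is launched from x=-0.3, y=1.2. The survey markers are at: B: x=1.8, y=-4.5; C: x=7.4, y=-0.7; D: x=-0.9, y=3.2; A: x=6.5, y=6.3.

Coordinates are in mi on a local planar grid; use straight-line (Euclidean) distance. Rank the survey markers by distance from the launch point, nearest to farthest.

Computing each straight-line distance from x=-0.3, y=1.2:
D x=-0.9, y=3.2: 2.1 mi
B x=1.8, y=-4.5: 6.1 mi
C x=7.4, y=-0.7: 7.9 mi
A x=6.5, y=6.3: 8.5 mi

D, B, C, A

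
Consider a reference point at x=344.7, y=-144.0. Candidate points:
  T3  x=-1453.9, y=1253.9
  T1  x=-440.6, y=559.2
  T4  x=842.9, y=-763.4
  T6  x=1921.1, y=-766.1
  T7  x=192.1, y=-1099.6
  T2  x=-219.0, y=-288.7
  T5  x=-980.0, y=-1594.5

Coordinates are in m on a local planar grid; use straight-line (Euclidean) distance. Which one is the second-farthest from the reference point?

Distance to each, sorted:
T3: 2278.0 m
T5: 1964.4 m
T6: 1694.7 m
T1: 1054.1 m
T7: 967.7 m
T4: 794.9 m
T2: 582.0 m
The second-farthest is T5 at 1964.4 m.

T5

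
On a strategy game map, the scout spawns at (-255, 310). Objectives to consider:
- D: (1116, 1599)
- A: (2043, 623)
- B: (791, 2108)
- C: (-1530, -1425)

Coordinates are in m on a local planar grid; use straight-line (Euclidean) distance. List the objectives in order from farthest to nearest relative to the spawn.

A, C, B, D

Distance from the spawn at (-255, 310) to each:
A (2043, 623): 2319.2 m
C (-1530, -1425): 2153.1 m
B (791, 2108): 2080.1 m
D (1116, 1599): 1881.8 m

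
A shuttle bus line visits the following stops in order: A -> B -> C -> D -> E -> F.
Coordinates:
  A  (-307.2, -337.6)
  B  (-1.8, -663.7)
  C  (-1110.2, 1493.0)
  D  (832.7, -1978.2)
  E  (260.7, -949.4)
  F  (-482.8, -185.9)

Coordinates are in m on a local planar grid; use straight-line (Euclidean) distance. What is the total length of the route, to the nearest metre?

9092 m

Leg distances:
A→B: 446.8 m  (cumulative 446.8 m)
B→C: 2424.9 m  (cumulative 2871.6 m)
C→D: 3978.0 m  (cumulative 6849.6 m)
D→E: 1177.1 m  (cumulative 8026.7 m)
E→F: 1065.7 m  (cumulative 9092.4 m)
Total route length ≈ 9092 m.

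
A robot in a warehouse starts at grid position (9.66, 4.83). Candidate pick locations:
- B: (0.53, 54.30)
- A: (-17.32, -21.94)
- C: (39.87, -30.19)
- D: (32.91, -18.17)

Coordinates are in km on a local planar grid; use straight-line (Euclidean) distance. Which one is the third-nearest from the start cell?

Distances from the start cell ((9.66, 4.83)):
D: 32.7 km
A: 38.0 km
C: 46.2 km
B: 50.3 km
The third-nearest is C at 46.2 km.

C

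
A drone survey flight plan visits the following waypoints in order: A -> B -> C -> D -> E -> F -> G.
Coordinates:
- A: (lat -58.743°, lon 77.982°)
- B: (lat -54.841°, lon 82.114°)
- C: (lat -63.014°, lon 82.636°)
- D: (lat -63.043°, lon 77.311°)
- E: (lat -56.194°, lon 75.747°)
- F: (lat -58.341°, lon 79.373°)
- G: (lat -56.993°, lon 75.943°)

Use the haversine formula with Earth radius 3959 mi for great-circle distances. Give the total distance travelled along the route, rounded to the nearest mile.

Leg distances:
A→B: 311.5 mi  (cumulative 311.5 mi)
B→C: 565.0 mi  (cumulative 876.6 mi)
C→D: 166.8 mi  (cumulative 1043.4 mi)
D→E: 476.4 mi  (cumulative 1519.8 mi)
E→F: 200.8 mi  (cumulative 1720.6 mi)
F→G: 157.3 mi  (cumulative 1877.9 mi)
Total route length ≈ 1878 mi.

1878 mi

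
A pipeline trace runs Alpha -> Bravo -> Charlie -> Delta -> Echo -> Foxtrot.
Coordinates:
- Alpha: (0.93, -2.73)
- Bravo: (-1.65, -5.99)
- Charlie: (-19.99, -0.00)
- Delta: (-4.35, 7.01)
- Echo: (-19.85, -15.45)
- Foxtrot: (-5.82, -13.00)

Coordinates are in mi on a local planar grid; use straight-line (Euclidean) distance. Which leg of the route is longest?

Leg distances:
Alpha→Bravo: 4.2 mi
Bravo→Charlie: 19.3 mi
Charlie→Delta: 17.1 mi
Delta→Echo: 27.3 mi
Echo→Foxtrot: 14.2 mi
The longest leg is Delta–Echo at 27.3 mi.

Delta–Echo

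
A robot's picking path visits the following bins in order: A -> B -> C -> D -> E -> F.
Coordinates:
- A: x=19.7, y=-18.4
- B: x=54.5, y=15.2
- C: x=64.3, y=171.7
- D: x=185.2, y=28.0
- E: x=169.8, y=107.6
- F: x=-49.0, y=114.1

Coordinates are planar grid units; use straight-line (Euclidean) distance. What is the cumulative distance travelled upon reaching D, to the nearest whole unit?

393

Leg distances:
A→B: 48.4  (cumulative 48.4)
B→C: 156.8  (cumulative 205.2)
C→D: 187.8  (cumulative 393.0)
Cumulative distance at D ≈ 393.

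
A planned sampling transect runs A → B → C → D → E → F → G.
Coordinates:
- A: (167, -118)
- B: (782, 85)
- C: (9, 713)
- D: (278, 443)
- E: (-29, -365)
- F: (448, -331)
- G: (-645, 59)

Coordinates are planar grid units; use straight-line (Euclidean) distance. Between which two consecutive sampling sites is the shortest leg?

Leg distances:
A→B: 647.6
B→C: 995.9
C→D: 381.1
D→E: 864.4
E→F: 478.2
F→G: 1160.5
The shortest leg is C–D at 381.1.

C–D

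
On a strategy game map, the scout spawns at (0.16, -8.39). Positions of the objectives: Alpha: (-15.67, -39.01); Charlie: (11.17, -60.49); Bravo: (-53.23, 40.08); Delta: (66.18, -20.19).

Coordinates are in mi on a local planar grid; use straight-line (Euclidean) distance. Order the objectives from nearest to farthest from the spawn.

Alpha, Charlie, Delta, Bravo

Distances from the spawn:
Alpha (-15.67, -39.01): 34.5 mi
Charlie (11.17, -60.49): 53.3 mi
Delta (66.18, -20.19): 67.1 mi
Bravo (-53.23, 40.08): 72.1 mi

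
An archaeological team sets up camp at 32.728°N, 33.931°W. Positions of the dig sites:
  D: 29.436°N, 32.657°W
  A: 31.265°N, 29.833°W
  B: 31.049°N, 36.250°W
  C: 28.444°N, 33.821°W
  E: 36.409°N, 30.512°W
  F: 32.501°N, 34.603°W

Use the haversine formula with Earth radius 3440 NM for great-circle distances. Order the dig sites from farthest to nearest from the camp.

Distances from the camp:
E 36.409°N, 30.512°W: 278.2 NM
C 28.444°N, 33.821°W: 257.3 NM
A 31.265°N, 29.833°W: 226.4 NM
D 29.436°N, 32.657°W: 208.2 NM
B 31.049°N, 36.250°W: 155.4 NM
F 32.501°N, 34.603°W: 36.6 NM

E, C, A, D, B, F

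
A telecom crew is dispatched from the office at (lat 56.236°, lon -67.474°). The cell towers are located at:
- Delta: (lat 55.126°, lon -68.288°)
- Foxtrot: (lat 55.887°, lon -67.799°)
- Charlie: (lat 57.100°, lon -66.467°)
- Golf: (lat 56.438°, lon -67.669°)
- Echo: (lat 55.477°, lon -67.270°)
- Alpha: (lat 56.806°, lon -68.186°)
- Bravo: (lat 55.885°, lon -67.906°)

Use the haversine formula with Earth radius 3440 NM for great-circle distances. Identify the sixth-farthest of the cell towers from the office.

Distances from the office ((lat 56.236°, lon -67.474°)):
Delta: 72.1 NM
Charlie: 61.6 NM
Echo: 46.1 NM
Alpha: 41.6 NM
Bravo: 25.6 NM
Foxtrot: 23.6 NM
Golf: 13.8 NM
The sixth-farthest is Foxtrot at 23.6 NM.

Foxtrot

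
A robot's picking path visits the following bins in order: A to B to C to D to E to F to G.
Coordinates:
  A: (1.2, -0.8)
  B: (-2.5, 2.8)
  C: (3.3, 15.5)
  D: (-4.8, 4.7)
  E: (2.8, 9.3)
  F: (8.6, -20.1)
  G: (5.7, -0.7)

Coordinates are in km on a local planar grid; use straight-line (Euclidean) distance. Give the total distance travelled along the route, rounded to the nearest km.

Leg distances:
A→B: 5.2 km  (cumulative 5.2 km)
B→C: 14.0 km  (cumulative 19.1 km)
C→D: 13.5 km  (cumulative 32.6 km)
D→E: 8.9 km  (cumulative 41.5 km)
E→F: 30.0 km  (cumulative 71.5 km)
F→G: 19.6 km  (cumulative 91.1 km)
Total route length ≈ 91 km.

91 km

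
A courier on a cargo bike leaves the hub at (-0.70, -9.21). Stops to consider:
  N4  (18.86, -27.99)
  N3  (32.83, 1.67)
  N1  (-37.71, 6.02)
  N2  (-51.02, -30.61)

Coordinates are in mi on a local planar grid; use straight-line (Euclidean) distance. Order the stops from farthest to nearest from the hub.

Distances from the hub:
N2 (-51.02, -30.61): 54.7 mi
N1 (-37.71, 6.02): 40.0 mi
N3 (32.83, 1.67): 35.3 mi
N4 (18.86, -27.99): 27.1 mi

N2, N1, N3, N4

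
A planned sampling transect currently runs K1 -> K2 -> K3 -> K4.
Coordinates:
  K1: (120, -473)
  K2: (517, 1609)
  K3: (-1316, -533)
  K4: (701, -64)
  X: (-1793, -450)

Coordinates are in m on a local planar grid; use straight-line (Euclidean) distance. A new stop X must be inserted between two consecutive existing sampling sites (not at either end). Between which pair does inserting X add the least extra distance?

between K2 and K3

Added distance for inserting X between each consecutive pair:
K1–K2: 2888.1 m
K2–K3: 759.4 m
K3–K4: 937.1 m
Smallest added distance is 759.4 m, inserting between K2 and K3.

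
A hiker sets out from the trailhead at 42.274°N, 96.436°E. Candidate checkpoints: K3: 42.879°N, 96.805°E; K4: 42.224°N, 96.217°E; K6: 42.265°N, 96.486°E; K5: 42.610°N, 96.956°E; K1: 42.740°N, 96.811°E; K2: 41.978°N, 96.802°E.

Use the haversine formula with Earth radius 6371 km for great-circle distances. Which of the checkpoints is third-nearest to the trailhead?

Distance to each, sorted:
K6: 4.2 km
K4: 18.9 km
K2: 44.7 km
K5: 56.7 km
K1: 60.2 km
K3: 73.7 km
The third-nearest is K2 at 44.7 km.

K2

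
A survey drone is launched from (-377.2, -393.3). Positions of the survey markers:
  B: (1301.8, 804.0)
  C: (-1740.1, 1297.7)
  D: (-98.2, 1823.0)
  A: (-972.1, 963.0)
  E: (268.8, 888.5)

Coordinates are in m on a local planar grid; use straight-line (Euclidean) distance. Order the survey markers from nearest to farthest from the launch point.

E, A, B, C, D

Computing each straight-line distance from (-377.2, -393.3):
E (268.8, 888.5): 1435.4 m
A (-972.1, 963.0): 1481.0 m
B (1301.8, 804.0): 2062.2 m
C (-1740.1, 1297.7): 2171.9 m
D (-98.2, 1823.0): 2233.8 m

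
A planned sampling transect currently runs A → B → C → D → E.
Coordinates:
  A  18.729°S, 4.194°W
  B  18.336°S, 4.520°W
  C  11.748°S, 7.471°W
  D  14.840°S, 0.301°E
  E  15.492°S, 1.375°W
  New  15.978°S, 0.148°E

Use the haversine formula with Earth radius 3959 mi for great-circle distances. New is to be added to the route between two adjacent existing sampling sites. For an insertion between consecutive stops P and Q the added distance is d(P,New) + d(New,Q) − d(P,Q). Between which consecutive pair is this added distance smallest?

Added distance for inserting New between each consecutive pair:
A–B: 657.7 mi
B–C: 441.3 mi
C–D: 103.4 mi
D–E: 65.5 mi
Smallest added distance is 65.5 mi, inserting between D and E.

between D and E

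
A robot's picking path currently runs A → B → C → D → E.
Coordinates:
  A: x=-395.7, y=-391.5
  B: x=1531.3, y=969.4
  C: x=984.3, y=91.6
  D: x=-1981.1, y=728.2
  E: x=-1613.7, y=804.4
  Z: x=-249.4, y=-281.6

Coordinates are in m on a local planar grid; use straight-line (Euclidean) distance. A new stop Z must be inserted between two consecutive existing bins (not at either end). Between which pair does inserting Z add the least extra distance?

between A and B

Added distance for inserting Z between each consecutive pair:
A–B: 0.1 m
B–C: 2430.8 m
C–D: 260.6 m
D–E: 3373.2 m
Smallest added distance is 0.1 m, inserting between A and B.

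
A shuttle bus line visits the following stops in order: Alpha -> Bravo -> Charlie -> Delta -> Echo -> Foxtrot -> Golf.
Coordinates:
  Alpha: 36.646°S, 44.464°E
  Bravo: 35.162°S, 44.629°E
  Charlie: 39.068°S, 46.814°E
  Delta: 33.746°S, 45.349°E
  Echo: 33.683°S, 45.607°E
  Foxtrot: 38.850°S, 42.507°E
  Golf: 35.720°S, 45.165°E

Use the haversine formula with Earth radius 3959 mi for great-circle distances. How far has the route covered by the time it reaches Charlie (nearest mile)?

398 mi

Leg distances:
Alpha→Bravo: 103.0 mi  (cumulative 103.0 mi)
Bravo→Charlie: 295.5 mi  (cumulative 398.5 mi)
Cumulative distance at Charlie ≈ 398 mi.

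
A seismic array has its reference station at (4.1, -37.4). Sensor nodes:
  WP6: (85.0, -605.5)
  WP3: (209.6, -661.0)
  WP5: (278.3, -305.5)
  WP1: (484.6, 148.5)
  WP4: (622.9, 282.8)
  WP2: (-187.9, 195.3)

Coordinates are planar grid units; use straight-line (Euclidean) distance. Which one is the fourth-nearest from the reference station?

Distance to each, sorted:
WP2: 301.7
WP5: 383.5
WP1: 515.2
WP6: 573.8
WP3: 656.6
WP4: 696.7
The fourth-nearest is WP6 at 573.8.

WP6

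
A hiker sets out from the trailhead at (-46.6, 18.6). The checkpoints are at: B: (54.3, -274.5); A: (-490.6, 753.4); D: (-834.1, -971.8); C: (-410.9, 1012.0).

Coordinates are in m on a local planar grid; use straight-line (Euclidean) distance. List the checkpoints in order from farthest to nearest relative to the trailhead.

Distance from the trailhead at (-46.6, 18.6) to each:
D (-834.1, -971.8): 1265.3 m
C (-410.9, 1012.0): 1058.1 m
A (-490.6, 753.4): 858.5 m
B (54.3, -274.5): 310.0 m

D, C, A, B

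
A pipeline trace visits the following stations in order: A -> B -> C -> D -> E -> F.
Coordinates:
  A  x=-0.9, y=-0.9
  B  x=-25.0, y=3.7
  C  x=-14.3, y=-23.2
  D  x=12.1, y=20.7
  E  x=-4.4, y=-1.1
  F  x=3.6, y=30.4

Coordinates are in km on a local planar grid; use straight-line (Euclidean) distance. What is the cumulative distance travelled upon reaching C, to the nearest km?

Leg distances:
A→B: 24.5 km  (cumulative 24.5 km)
B→C: 28.9 km  (cumulative 53.5 km)
Cumulative distance at C ≈ 53 km.

53 km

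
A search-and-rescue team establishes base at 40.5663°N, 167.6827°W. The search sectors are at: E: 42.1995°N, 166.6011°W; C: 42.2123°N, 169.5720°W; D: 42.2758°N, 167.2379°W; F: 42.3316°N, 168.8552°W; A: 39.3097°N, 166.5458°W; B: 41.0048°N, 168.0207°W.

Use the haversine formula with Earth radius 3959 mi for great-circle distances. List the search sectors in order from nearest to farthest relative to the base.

Distance from the base at 40.5663°N, 167.6827°W to each:
B 41.0048°N, 168.0207°W: 35.1 mi
A 39.3097°N, 166.5458°W: 105.7 mi
D 42.2758°N, 167.2379°W: 120.3 mi
E 42.1995°N, 166.6011°W: 126.0 mi
F 42.3316°N, 168.8552°W: 136.3 mi
C 42.2123°N, 169.5720°W: 150.1 mi

B, A, D, E, F, C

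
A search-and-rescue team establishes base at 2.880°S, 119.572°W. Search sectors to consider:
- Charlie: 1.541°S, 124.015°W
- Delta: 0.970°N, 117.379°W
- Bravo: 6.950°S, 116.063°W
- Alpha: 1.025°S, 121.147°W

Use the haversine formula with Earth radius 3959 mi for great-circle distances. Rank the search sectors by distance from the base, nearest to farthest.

Alpha, Delta, Charlie, Bravo

Distances from the base:
Alpha 1.025°S, 121.147°W: 168.1 mi
Delta 0.970°N, 117.379°W: 306.1 mi
Charlie 1.541°S, 124.015°W: 320.4 mi
Bravo 6.950°S, 116.063°W: 370.7 mi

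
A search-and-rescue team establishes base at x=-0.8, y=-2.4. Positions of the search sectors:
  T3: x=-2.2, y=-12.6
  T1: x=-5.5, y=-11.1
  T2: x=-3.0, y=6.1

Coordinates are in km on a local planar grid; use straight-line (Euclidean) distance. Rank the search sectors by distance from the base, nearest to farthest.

T2, T1, T3

Distance from the base at x=-0.8, y=-2.4 to each:
T2 x=-3.0, y=6.1: 8.8 km
T1 x=-5.5, y=-11.1: 9.9 km
T3 x=-2.2, y=-12.6: 10.3 km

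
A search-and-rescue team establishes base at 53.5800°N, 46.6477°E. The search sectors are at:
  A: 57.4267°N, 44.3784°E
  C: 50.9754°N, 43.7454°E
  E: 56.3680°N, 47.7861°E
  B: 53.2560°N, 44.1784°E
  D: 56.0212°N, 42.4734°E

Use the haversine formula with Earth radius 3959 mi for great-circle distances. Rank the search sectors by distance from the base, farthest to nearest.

A, D, C, E, B

Distances from the base:
A 57.4267°N, 44.3784°E: 280.2 mi
D 56.0212°N, 42.4734°E: 236.8 mi
C 50.9754°N, 43.7454°E: 217.8 mi
E 56.3680°N, 47.7861°E: 197.9 mi
B 53.2560°N, 44.1784°E: 104.1 mi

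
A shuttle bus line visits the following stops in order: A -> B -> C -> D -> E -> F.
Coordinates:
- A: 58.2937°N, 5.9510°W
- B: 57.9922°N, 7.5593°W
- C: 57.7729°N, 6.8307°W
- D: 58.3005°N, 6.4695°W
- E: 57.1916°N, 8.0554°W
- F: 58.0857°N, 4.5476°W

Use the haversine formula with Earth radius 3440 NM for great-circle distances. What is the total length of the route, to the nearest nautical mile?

Leg distances:
A→B: 54.1 NM  (cumulative 54.1 NM)
B→C: 26.7 NM  (cumulative 80.8 NM)
C→D: 33.7 NM  (cumulative 114.5 NM)
D→E: 83.7 NM  (cumulative 198.2 NM)
E→F: 124.8 NM  (cumulative 323.1 NM)
Total route length ≈ 323 NM.

323 NM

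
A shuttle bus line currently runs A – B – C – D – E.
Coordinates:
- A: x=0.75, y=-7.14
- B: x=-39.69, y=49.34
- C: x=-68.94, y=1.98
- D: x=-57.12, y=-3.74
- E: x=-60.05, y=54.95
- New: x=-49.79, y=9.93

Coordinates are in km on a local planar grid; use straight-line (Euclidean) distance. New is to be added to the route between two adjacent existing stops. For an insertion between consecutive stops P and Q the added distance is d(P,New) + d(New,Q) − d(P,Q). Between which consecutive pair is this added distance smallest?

Added distance for inserting New between each consecutive pair:
A–B: 24.6 km
B–C: 5.8 km
C–D: 23.1 km
D–E: 2.9 km
Smallest added distance is 2.9 km, inserting between D and E.

between D and E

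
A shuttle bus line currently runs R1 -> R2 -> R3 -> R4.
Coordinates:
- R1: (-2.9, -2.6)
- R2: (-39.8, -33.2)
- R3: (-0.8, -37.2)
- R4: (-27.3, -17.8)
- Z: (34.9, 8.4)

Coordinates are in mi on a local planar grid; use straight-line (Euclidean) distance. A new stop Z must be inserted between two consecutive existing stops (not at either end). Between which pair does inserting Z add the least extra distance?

between R1 and R2

Added distance for inserting Z between each consecutive pair:
R1–R2: 76.9 mi
R2–R3: 104.2 mi
R3–R4: 92.6 mi
Smallest added distance is 76.9 mi, inserting between R1 and R2.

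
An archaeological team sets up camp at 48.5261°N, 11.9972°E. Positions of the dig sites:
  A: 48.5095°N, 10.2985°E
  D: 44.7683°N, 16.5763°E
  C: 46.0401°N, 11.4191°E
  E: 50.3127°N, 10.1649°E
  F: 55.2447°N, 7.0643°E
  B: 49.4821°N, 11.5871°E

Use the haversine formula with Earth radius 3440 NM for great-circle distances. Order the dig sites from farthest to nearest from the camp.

Computing each great-circle distance from 48.5261°N, 11.9972°E:
F 55.2447°N, 7.0643°E: 442.6 NM
D 44.7683°N, 16.5763°E: 294.0 NM
C 46.0401°N, 11.4191°E: 151.1 NM
E 50.3127°N, 10.1649°E: 128.9 NM
A 48.5095°N, 10.2985°E: 67.6 NM
B 49.4821°N, 11.5871°E: 59.6 NM

F, D, C, E, A, B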